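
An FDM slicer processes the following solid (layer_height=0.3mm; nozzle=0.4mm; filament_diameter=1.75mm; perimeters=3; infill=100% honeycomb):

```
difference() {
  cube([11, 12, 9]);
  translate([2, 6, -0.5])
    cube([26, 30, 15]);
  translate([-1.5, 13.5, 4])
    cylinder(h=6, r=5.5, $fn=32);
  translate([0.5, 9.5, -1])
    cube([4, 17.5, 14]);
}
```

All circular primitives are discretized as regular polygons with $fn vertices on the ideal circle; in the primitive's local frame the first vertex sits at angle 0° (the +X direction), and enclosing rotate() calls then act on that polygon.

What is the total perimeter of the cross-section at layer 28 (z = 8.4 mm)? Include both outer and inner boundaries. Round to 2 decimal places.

39.81 mm

At z = 8.4 mm: the cube (footprint 11×12) is included at this height (perimeter 46.00 mm); the cube at (2, 6) (footprint 26×30) is included at this height (perimeter 112.00 mm); the r=5.5 cylinder at (-1.5, 13.5) gives a regular 32-gon of circumradius 5.5 (constant along its height) (perimeter = 2·32·5.500·sin(180°/32) = 34.50 mm); the 4×17.5 cube at (0.5, 9.5) contributes its full rectangle (perimeter 43.00 mm); After the difference (first − rest): starting from the 11×12 cube, the 26×30 cube at (2, 6) partially overlaps it — only the 54.00 mm² overlap (of its 780.00 mm²) is removed, clipping the outline; the r=5.5 cylinder at (-1.5, 13.5) partially overlaps it — only the 6.67 mm² overlap (of its 94.42 mm²) is removed, clipping the outline; the 4×17.5 cube at (0.5, 9.5) misses the remaining region (no effect) — boundary = 39.81 mm. Overall, the cross-section is a single solid region. Total boundary length (outer) = 39.81 mm.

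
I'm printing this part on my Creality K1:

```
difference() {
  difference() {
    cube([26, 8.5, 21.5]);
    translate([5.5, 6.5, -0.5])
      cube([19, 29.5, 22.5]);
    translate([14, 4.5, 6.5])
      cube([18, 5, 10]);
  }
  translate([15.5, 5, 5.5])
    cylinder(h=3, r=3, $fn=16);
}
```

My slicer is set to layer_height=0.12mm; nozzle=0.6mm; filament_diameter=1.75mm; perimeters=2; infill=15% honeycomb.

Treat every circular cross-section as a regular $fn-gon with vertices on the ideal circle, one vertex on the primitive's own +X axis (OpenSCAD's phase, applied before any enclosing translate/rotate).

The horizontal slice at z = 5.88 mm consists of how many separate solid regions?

1

At z = 5.88 mm: the 26×8.5 cube contributes its full rectangle; the cube at (5.5, 6.5) is present — its section is the full 19×29.5 rectangle; the cube at (14, 4.5) does not reach this height (z outside [6.5, 16.5]); Subtracting the remaining from the first: starting from the 26×8.5 cube, the 19×29.5 cube at (5.5, 6.5) partially overlaps it — only the 38.00 mm² overlap (of its 560.50 mm²) is removed, clipping the outline — 1 connected region; the r=3 cylinder at (15.5, 5) gives a regular 16-gon of circumradius 3 (constant along its height); After the difference (first − rest): starting from that combined region, the r=3 cylinder at (15.5, 5) partially overlaps it — only the 22.27 mm² overlap (of its 27.55 mm²) is removed, clipping the outline — 1 connected region. The result has 1 disconnected region.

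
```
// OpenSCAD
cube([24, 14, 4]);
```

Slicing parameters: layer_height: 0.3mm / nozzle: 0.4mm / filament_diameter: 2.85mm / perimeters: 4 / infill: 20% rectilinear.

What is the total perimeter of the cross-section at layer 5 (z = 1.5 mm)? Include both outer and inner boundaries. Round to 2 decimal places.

At z = 1.5 mm: the 24×14 cube contributes its full rectangle (perimeter 76.00 mm). Overall, the cross-section is a single solid region. Total boundary length (outer) = 76.00 mm.

76.00 mm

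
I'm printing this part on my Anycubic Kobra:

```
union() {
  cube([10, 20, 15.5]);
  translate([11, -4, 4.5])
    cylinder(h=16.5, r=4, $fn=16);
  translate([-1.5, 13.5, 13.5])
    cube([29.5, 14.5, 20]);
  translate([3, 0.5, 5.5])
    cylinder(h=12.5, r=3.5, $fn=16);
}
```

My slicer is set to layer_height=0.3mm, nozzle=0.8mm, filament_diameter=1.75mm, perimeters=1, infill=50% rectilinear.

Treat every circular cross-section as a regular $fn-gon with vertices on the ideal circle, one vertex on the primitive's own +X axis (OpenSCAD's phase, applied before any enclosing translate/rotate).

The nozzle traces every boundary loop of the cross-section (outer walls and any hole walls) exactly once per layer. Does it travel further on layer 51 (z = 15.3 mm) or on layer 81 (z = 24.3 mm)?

Layer 51 (z = 15.3): the cube is present — its section is the full 10×20 rectangle (perimeter 60.00 mm); the r=4 cylinder at (11, -4) contributes a regular 16-gon of circumradius 4 (perimeter = 2·16·4.000·sin(180°/16) = 24.97 mm); the cube at (-1.5, 13.5) is present — its section is the full 29.5×14.5 rectangle (perimeter 88.00 mm); the r=3.5 cylinder at (3, 0.5) gives a regular 16-gon of circumradius 3.5 (constant along its height) (perimeter = 2·16·3.500·sin(180°/16) = 21.85 mm); Taking the union: the regions partially overlap (shared area 86.44 mm²), so the edge portions inside another operand are dropped and the merged outline is re-measured after clipping — boundary = 143.58 mm. So its perimeter = 143.58 mm. Layer 81 (z = 24.3): the cube is absent (z outside [0, 15.5]); the cylinder at (11, -4) is not intersected at this z (z outside [4.5, 21]); the cube at (-1.5, 13.5) is present — its section is the full 29.5×14.5 rectangle (perimeter 88.00 mm); the cylinder at (3, 0.5) is absent (z outside [5.5, 18]); Merging all regions: only the 29.5×14.5 cube at (-1.5, 13.5) is present, so the union is just that shape — boundary = 88.00 mm. So its perimeter = 88.00 mm. Layer 51 is larger (143.58 vs 88.00 mm).

layer 51 (z = 15.3 mm)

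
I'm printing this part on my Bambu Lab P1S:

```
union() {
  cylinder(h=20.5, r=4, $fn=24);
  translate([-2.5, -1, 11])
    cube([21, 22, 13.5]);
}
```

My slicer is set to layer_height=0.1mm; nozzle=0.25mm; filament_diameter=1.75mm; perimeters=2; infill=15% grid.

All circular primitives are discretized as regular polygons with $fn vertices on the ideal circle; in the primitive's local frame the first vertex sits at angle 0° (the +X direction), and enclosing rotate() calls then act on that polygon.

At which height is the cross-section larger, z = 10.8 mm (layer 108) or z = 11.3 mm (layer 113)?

Layer 108 (z = 10.8): the r=4 cylinder gives a regular 24-gon of circumradius 4 (constant along its height) (area = (24/2)·4.000²·sin(360°/24) = 49.69 mm²); the cube at (-2.5, -1) does not reach this height (z outside [11, 24.5]); Taking the union: only the r=4 cylinder is present, so the union is just that shape — area = 49.69 mm². So its area = 49.69 mm². Layer 113 (z = 11.3): the cylinder: section is a regular 24-gon, circumradius r=4 (area = (24/2)·4.000²·sin(360°/24) = 49.69 mm²); the cube at (-2.5, -1) (footprint 21×22) is included at this height (area 462.00 mm²); Merging all regions: the regions partially overlap — summed areas 511.69 mm² minus the doubly-counted overlap 28.10 mm² gives 483.59 mm² — area = 483.59 mm². So its area = 483.59 mm². Layer 113 is larger (483.59 vs 49.69 mm²).

layer 113 (z = 11.3 mm)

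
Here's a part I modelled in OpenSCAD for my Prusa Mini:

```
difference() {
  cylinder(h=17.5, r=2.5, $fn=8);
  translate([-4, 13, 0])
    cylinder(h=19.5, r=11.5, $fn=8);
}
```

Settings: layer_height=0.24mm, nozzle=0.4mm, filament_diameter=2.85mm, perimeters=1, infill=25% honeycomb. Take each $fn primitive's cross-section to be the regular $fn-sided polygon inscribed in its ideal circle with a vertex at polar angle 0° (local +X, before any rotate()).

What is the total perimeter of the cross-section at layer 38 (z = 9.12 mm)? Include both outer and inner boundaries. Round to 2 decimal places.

15.31 mm

At z = 9.12 mm: the r=2.5 cylinder contributes a regular 8-gon of circumradius 2.5 (perimeter = 2·8·2.500·sin(180°/8) = 15.31 mm); the cylinder at (-4, 13): section is a regular 8-gon, circumradius r=11.5 (perimeter = 2·8·11.500·sin(180°/8) = 70.41 mm); After the difference (first − rest): starting from the r=2.5 cylinder, the r=11.5 cylinder at (-4, 13) misses the remaining region (no effect) — boundary = 15.31 mm. Overall, the cross-section is a single solid region. Total boundary length (outer) = 15.31 mm.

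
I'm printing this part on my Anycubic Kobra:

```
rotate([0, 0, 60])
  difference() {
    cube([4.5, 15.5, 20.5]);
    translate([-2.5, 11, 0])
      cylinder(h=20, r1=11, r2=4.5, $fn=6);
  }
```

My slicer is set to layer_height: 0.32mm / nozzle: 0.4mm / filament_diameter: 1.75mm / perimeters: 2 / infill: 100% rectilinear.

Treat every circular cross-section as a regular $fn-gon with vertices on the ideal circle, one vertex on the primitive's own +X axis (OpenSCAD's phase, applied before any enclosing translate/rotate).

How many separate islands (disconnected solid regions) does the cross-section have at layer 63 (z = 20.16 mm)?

1

At z = 20.16 mm: the 4.5×15.5 cube contributes its full rectangle; the cone at (-2.5, 11) is absent (z outside [0, 20]); Subtracting the remaining from the first: none of the subtracted shapes is present at this height, so the 4.5×15.5 cube is unchanged — 1 connected region; (whole slice rotated 60° about Z — lengths, areas and connectivity unchanged). Overall, the cross-section is a single solid region. Island count = 1.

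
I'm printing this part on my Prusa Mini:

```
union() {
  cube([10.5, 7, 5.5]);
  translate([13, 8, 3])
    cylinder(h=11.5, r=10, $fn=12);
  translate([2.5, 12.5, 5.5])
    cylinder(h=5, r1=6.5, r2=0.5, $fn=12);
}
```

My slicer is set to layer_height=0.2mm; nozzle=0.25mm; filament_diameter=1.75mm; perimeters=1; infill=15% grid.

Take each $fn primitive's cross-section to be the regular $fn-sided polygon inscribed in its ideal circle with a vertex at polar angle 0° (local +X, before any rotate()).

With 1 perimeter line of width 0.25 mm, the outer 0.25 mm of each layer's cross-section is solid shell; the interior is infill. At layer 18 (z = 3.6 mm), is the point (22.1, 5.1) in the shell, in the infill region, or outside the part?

shell

At z = 3.6 mm: the 10.5×7 cube contributes its full rectangle; the r=10 cylinder at (13, 8) gives a regular 12-gon of circumradius 10 (constant along its height); the cone at (2.5, 12.5) does not reach this height (z outside [5.5, 10.5]); Combining (union): the regions partially overlap (shared area 40.77 mm²), so overlapping operands fuse into one piece — 1 connected region. Overall, the cross-section is a single solid region. The nearest boundary edge runs (23.00, 8.00)→(21.66, 3.00); distance from the point to it = 0.12 mm. The point is inside the cross-section, 0.12 mm from the nearest boundary — within the 0.25 mm shell band (1 × 0.25).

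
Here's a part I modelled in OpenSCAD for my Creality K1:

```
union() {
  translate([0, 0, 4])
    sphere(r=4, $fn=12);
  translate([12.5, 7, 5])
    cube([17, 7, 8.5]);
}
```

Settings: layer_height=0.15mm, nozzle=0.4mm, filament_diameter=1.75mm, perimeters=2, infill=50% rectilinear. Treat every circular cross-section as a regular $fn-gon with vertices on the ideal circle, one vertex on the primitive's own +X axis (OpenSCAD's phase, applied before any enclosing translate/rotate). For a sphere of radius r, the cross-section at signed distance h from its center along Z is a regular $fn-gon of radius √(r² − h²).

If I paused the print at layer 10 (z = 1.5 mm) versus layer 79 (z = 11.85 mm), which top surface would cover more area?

Layer 10 (z = 1.5): the r=4 sphere slices to a regular 12-gon of circumradius 3.122 (√(r²−h²) with h=2.5 from center) (area = (12/2)·3.122²·sin(360°/12) = 29.25 mm²); the cube at (12.5, 7) is not intersected at this z (z outside [5, 13.5]); Taking the union: only the r=4 sphere is present, so the union is just that shape — area = 29.25 mm². So its area = 29.25 mm². Layer 79 (z = 11.85): the sphere is not intersected at this z (|z−center|=7.850 > r=4); the cube at (12.5, 7) is present — its section is the full 17×7 rectangle (area 119.00 mm²); Taking the union: only the 17×7 cube at (12.5, 7) is present, so the union is just that shape — area = 119.00 mm². So its area = 119.00 mm². Layer 79 is larger (119.00 vs 29.25 mm²).

layer 79 (z = 11.85 mm)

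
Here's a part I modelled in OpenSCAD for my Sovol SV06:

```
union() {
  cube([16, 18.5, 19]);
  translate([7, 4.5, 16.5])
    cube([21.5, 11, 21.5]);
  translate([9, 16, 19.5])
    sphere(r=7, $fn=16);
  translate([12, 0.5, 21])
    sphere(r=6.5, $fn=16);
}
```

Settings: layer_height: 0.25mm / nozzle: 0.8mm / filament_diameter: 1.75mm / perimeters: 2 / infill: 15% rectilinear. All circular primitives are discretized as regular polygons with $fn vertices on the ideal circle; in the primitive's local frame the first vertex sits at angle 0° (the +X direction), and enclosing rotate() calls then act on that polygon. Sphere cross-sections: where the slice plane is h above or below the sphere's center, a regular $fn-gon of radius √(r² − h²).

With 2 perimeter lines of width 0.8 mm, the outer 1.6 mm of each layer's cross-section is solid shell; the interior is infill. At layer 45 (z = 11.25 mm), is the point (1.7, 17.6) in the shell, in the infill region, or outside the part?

At z = 11.25 mm: the cube (footprint 16×18.5) is included at this height; the cube at (7, 4.5) does not reach this height (z outside [16.5, 38]); the sphere at (9, 16) is not intersected at this z (|z−center|=8.250 > r=7); the sphere at (12, 0.5) is not intersected at this z (|z−center|=9.750 > r=6.5); Combining (union): only the 16×18.5 cube is present, so the union is just that shape — 1 connected region. Overall, the cross-section is a single solid region. The nearest boundary edge runs (16.00, 18.50)→(0.00, 18.50); distance from the point to it = 0.90 mm. The point is inside the cross-section, 0.90 mm from the nearest boundary — within the 1.6 mm shell band (2 × 0.8).

shell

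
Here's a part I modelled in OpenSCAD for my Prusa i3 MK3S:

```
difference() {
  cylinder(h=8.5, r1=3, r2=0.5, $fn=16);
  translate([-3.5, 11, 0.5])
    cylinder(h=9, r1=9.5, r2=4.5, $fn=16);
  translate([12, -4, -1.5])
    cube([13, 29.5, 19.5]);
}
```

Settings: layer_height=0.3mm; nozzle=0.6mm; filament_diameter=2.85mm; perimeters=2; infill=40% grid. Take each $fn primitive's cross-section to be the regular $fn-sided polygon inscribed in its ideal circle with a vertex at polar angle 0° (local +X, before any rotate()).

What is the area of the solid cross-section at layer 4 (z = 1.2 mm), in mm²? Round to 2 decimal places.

At z = 1.2 mm: the cone: at t=0.141 of its height the radius interpolates to r₁+(r₂−r₁)t = 2.647, giving a regular 16-gon of that circumradius (area = (16/2)·2.647²·sin(360°/16) = 21.45 mm²); the cone at (-3.5, 11): at t=0.078 of its height the radius interpolates to r₁+(r₂−r₁)t = 9.111, giving a regular 16-gon of that circumradius (area = (16/2)·9.111²·sin(360°/16) = 254.14 mm²); the cube at (12, -4) (footprint 13×29.5) is included at this height (area 383.50 mm²); Taking the first minus the rest: starting from the cone (21.45 mm²), the cone at (-3.5, 11) partially overlaps it — only the 0.07 mm² overlap (of its 254.14 mm²) is removed, clipping the outline; the 13×29.5 cube at (12, -4) misses the remaining region (no effect) — area = 21.38 mm². Overall, the cross-section is a single solid region. Net area = 21.38 mm².

21.38 mm²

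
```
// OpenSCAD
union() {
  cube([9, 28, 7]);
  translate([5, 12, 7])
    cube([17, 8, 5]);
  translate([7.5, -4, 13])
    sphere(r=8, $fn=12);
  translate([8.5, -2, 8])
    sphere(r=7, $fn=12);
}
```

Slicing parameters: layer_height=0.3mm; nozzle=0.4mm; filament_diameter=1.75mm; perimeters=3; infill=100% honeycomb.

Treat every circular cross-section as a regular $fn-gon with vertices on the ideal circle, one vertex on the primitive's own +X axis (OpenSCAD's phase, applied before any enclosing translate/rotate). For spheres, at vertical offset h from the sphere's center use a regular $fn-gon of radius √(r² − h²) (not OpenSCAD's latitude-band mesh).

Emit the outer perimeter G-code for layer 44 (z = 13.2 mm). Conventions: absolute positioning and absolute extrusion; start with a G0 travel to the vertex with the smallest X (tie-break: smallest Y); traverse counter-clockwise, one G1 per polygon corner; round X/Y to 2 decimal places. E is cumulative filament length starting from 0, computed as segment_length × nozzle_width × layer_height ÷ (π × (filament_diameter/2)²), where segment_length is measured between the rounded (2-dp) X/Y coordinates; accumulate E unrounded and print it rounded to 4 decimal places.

At z = 13.2 mm: the cube is absent (z outside [0, 7]); the cube at (5, 12) is absent (z outside [7, 12]); the sphere at (7.5, -4): section is a regular 12-gon, circumradius = √(r²−h²) = √(8²−0.2²) = 7.997; the r=7 sphere at (8.5, -2) contributes a regular 12-gon of circumradius √(7²−5.2²) = 4.686; Combining (union): the r=7 sphere at (8.5, -2) lies entirely inside the r=8 sphere at (7.5, -4), so the union is just the r=8 sphere at (7.5, -4) — 1 connected region. The outline is a single polygon with 12 vertices. Extrusion per mm of travel: 0.4 × 0.3 / (π × 0.875²) = 0.049890. Accumulating E over each segment gives final E = 2.4795.

G0 X-0.50 Y-4.00 Z13.20
G1 X0.57 Y-8.00 E0.2066
G1 X3.50 Y-10.93 E0.4133
G1 X7.50 Y-12.00 E0.6199
G1 X11.50 Y-10.93 E0.8265
G1 X14.43 Y-8.00 E1.0332
G1 X15.50 Y-4.00 E1.2398
G1 X14.43 Y0.00 E1.4463
G1 X11.50 Y2.93 E1.6531
G1 X7.50 Y4.00 E1.8596
G1 X3.50 Y2.93 E2.0662
G1 X0.57 Y0.00 E2.2730
G1 X-0.50 Y-4.00 E2.4795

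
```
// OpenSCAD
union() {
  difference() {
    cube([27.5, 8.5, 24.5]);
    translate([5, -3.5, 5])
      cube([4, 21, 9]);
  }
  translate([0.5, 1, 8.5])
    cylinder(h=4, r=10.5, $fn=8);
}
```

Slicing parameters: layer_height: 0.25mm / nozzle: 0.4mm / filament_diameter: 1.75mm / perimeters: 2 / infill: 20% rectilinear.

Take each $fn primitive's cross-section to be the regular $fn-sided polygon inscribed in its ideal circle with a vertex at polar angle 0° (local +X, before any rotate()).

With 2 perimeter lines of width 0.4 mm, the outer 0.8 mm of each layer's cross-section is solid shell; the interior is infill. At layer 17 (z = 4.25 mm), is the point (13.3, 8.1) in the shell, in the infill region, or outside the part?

At z = 4.25 mm: the cube is present — its section is the full 27.5×8.5 rectangle; the cube at (5, -3.5) is absent (z outside [5, 14]); Subtracting the remaining from the first: none of the subtracted shapes is present at this height, so the 27.5×8.5 cube is unchanged — 1 connected region; the cylinder at (0.5, 1) is absent (z outside [8.5, 12.5]); Combining (union): only the result so far is present, so the union is just that shape — 1 connected region. Overall, the cross-section is a single solid region. The nearest boundary edge runs (27.50, 8.50)→(0.00, 8.50); distance from the point to it = 0.40 mm. The point is inside the cross-section, 0.40 mm from the nearest boundary — within the 0.8 mm shell band (2 × 0.4).

shell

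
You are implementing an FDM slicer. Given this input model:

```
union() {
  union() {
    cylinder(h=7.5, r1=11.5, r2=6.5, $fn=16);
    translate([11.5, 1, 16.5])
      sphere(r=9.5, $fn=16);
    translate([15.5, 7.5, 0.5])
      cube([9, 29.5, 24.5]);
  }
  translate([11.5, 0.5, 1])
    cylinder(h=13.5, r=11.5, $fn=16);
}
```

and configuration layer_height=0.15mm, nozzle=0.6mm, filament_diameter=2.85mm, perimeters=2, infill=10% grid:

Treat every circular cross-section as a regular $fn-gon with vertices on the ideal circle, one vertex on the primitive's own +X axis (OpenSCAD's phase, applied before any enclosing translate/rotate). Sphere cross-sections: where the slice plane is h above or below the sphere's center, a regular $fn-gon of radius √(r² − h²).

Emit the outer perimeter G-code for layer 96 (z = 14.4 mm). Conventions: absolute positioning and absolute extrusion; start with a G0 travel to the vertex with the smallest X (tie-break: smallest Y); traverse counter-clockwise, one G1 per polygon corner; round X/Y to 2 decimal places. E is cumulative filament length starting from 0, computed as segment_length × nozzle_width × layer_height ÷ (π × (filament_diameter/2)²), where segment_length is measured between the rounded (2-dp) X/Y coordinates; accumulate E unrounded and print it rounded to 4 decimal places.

G0 X0.00 Y0.50 Z14.40
G1 X0.88 Y-3.90 E0.0633
G1 X3.37 Y-7.63 E0.1266
G1 X7.10 Y-10.12 E0.1898
G1 X11.50 Y-11.00 E0.2531
G1 X15.90 Y-10.12 E0.3165
G1 X19.63 Y-7.63 E0.3797
G1 X22.12 Y-3.90 E0.4430
G1 X23.00 Y0.50 E0.5063
G1 X22.12 Y4.90 E0.5696
G1 X20.39 Y7.50 E0.6137
G1 X24.50 Y7.50 E0.6716
G1 X24.50 Y37.00 E1.0878
G1 X15.50 Y37.00 E1.2148
G1 X15.50 Y11.20 E1.5788
G1 X11.50 Y12.00 E1.6363
G1 X7.10 Y11.12 E1.6996
G1 X3.37 Y8.63 E1.7629
G1 X0.88 Y4.90 E1.8262
G1 X0.00 Y0.50 E1.8895

At z = 14.4 mm: the cone is absent (z outside [0, 7.5]); the r=9.5 sphere at (11.5, 1) contributes a regular 16-gon of circumradius √(9.5²−2.1²) = 9.265; the cube at (15.5, 7.5) is present — its section is the full 9×29.5 rectangle; Taking the union: the regions partially overlap (shared area 2.31 mm²), so overlapping operands fuse into one piece — 1 connected region; the r=11.5 cylinder at (11.5, 0.5) contributes a regular 16-gon of circumradius 11.5; Taking the union: the regions partially overlap (shared area 271.26 mm²), so overlapping operands fuse into one piece — 1 connected region. The outline is a single polygon with 19 vertices. Extrusion per mm of travel: 0.6 × 0.15 / (π × 1.425²) = 0.014108. Accumulating E over each segment gives final E = 1.8895.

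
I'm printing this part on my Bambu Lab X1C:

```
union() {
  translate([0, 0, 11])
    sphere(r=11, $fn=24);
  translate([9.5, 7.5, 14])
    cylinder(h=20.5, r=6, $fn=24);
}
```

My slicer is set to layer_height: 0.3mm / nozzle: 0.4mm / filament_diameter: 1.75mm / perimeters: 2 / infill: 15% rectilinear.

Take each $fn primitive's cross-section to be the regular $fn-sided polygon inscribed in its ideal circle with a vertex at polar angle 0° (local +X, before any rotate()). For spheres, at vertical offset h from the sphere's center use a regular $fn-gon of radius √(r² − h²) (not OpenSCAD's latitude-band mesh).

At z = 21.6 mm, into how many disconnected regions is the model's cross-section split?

2

At z = 21.6 mm: the r=11 sphere slices to a regular 24-gon of circumradius 2.939 (√(r²−h²) with h=10.6 from center); the r=6 cylinder at (9.5, 7.5) gives a regular 24-gon of circumradius 6 (constant along its height); Taking the union: the 2 present regions are separate (no shared area or edge), so areas and boundary lengths simply add and each stays a separate island — 2 connected regions. The result has 2 disconnected regions.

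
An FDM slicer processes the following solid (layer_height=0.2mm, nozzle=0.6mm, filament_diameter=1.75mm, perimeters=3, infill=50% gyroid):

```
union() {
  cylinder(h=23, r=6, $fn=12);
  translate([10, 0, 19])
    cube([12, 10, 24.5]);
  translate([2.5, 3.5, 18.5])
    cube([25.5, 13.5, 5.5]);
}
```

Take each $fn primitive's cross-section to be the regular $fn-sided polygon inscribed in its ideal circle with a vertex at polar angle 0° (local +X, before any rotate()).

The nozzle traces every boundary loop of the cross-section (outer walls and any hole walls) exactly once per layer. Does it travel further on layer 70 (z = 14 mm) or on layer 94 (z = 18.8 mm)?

layer 94 (z = 18.8 mm)

Layer 70 (z = 14): the cylinder: section is a regular 12-gon, circumradius r=6 (perimeter = 2·12·6.000·sin(180°/12) = 37.27 mm); the cube at (10, 0) does not reach this height (z outside [19, 43.5]); the cube at (2.5, 3.5) is absent (z outside [18.5, 24]); Combining (union): only the r=6 cylinder is present, so the union is just that shape — boundary = 37.27 mm. So its perimeter = 37.27 mm. Layer 94 (z = 18.8): the r=6 cylinder contributes a regular 12-gon of circumradius 6 (perimeter = 2·12·6.000·sin(180°/12) = 37.27 mm); the cube at (10, 0) is absent (z outside [19, 43.5]); the 25.5×13.5 cube at (2.5, 3.5) contributes its full rectangle (perimeter 78.00 mm); Combining (union): the regions partially overlap (shared area 2.32 mm²), so the edge portions inside another operand are dropped and the merged outline is re-measured after clipping — boundary = 108.33 mm. So its perimeter = 108.33 mm. Layer 94 is larger (108.33 vs 37.27 mm).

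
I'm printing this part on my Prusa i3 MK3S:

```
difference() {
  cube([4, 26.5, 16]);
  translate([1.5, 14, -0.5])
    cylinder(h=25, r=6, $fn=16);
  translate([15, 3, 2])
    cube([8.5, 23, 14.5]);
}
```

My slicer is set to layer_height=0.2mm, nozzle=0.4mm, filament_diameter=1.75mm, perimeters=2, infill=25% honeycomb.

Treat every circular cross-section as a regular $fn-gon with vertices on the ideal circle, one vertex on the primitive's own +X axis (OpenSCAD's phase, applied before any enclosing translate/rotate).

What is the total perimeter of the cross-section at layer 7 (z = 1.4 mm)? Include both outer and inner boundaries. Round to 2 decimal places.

At z = 1.4 mm: the cube is present — its section is the full 4×26.5 rectangle (perimeter 61.00 mm); the cylinder at (1.5, 14): section is a regular 16-gon, circumradius r=6 (perimeter = 2·16·6.000·sin(180°/16) = 37.46 mm); the cube at (15, 3) is absent (z outside [2, 16.5]); Subtracting the remaining from the first: starting from the 4×26.5 cube, the r=6 cylinder at (1.5, 14) partially overlaps it — only the 46.29 mm² overlap (of its 110.21 mm²) is removed, clipping the outline — boundary = 47.01 mm. Overall, the cross-section has 2 separate islands. Total boundary length (outer) = 47.01 mm.

47.01 mm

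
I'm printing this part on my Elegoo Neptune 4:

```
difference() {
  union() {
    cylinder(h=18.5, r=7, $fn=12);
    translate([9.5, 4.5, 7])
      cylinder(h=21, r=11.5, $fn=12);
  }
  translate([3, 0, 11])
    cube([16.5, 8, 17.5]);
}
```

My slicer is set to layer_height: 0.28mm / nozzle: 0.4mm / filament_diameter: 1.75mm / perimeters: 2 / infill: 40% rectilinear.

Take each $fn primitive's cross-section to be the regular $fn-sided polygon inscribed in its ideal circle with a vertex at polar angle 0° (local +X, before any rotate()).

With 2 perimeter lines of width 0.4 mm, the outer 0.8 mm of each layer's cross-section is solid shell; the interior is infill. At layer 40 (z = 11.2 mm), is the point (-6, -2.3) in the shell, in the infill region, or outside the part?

At z = 11.2 mm: the r=7 cylinder contributes a regular 12-gon of circumradius 7; the r=11.5 cylinder at (9.5, 4.5) contributes a regular 12-gon of circumradius 11.5; Combining (union): the regions partially overlap (shared area 73.63 mm²), so overlapping operands fuse into one piece — 1 connected region; the cube at (3, 0) is present — its section is the full 16.5×8 rectangle; Taking the first minus the rest: starting from that combined region, the 16.5×8 cube at (3, 0) lies wholly inside it (removes its full 132.00 mm² and its 49.00 mm outline becomes a hole wall) — 1 connected region with 1 hole. Overall, the cross-section is one region with 1 hole. The nearest boundary edge runs (-6.06, -3.50)→(-7.00, 0.00); distance from the point to it = 0.37 mm. The point is inside the cross-section, 0.37 mm from the nearest boundary — within the 0.8 mm shell band (2 × 0.4).

shell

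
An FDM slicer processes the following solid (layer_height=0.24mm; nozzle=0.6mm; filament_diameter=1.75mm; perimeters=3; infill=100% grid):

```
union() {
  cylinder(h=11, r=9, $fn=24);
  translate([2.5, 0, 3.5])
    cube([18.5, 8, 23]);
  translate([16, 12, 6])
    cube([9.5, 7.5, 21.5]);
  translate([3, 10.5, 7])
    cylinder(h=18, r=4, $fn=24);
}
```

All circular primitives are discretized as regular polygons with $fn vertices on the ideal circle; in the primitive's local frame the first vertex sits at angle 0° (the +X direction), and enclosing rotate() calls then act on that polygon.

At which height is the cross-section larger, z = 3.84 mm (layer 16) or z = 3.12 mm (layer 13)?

Layer 16 (z = 3.84): the r=9 cylinder contributes a regular 24-gon of circumradius 9 (area = (24/2)·9.000²·sin(360°/24) = 251.57 mm²); the cube at (2.5, 0) (footprint 18.5×8) is included at this height (area 148.00 mm²); the cube at (16, 12) is absent (z outside [6, 27.5]); the cylinder at (3, 10.5) is not intersected at this z (z outside [7, 25]); Merging all regions: the regions partially overlap — summed areas 399.57 mm² minus the doubly-counted overlap 40.34 mm² gives 359.23 mm² — area = 359.23 mm². So its area = 359.23 mm². Layer 13 (z = 3.12): the r=9 cylinder contributes a regular 24-gon of circumradius 9 (area = (24/2)·9.000²·sin(360°/24) = 251.57 mm²); the cube at (2.5, 0) does not reach this height (z outside [3.5, 26.5]); the cube at (16, 12) is not intersected at this z (z outside [6, 27.5]); the cylinder at (3, 10.5) is not intersected at this z (z outside [7, 25]); Combining (union): only the r=9 cylinder is present, so the union is just that shape — area = 251.57 mm². So its area = 251.57 mm². Layer 16 is larger (359.23 vs 251.57 mm²).

layer 16 (z = 3.84 mm)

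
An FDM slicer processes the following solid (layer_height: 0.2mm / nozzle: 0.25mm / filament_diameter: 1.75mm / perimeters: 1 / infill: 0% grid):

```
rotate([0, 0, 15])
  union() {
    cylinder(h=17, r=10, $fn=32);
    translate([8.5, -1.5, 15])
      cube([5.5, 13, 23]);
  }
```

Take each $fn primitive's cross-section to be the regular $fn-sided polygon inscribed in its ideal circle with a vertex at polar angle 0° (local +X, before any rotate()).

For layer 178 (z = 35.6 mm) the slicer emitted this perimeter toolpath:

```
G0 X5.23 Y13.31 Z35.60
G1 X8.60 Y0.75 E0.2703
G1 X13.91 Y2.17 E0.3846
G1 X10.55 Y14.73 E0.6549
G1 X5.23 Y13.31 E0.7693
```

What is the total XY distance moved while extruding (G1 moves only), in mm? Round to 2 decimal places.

37.01 mm

Sum the Euclidean lengths of each G1 segment: total = 37.01 mm.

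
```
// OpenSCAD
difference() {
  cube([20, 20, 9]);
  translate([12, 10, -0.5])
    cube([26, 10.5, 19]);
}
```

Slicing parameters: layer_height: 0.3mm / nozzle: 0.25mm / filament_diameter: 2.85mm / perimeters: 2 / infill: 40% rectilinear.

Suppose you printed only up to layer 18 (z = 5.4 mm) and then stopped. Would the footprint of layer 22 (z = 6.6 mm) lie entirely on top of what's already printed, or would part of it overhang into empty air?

entirely on top

Compare the two slices. At z = 5.4: the cube (footprint 20×20) is included at this height (area 400.00 mm²); the 26×10.5 cube at (12, 10) contributes its full rectangle (area 273.00 mm²); Taking the first minus the rest: starting from the 20×20 cube (400.00 mm²), the 26×10.5 cube at (12, 10) partially overlaps it — only the 80.00 mm² overlap (of its 273.00 mm²) is removed, clipping the outline — area = 320.00 mm². At z = 6.6: the cube is present — its section is the full 20×20 rectangle (area 400.00 mm²); the cube at (12, 10) is present — its section is the full 26×10.5 rectangle (area 273.00 mm²); Taking the first minus the rest: starting from the 20×20 cube (400.00 mm²), the 26×10.5 cube at (12, 10) partially overlaps it — only the 80.00 mm² overlap (of its 273.00 mm²) is removed, clipping the outline — area = 320.00 mm². Checking containment: the cross-section at z = 6.6 is a subset of the cross-section at z = 5.4.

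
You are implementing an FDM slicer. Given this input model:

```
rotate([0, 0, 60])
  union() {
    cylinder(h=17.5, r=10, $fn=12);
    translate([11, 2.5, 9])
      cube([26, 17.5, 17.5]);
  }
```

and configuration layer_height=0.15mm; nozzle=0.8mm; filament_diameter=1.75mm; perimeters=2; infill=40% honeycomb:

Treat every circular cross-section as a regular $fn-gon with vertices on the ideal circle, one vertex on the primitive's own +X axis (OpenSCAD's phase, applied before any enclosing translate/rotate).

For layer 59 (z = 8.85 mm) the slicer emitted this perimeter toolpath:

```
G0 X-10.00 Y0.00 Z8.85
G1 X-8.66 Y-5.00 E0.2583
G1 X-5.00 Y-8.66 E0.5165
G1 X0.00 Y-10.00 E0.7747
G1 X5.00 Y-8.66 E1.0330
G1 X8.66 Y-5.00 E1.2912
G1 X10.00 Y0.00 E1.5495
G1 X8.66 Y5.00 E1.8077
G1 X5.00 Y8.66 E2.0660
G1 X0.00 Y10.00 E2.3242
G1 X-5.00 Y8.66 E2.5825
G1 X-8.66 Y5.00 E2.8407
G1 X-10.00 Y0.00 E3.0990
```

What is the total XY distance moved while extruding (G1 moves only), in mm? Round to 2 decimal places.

62.12 mm

Sum the Euclidean lengths of each G1 segment: total = 62.12 mm.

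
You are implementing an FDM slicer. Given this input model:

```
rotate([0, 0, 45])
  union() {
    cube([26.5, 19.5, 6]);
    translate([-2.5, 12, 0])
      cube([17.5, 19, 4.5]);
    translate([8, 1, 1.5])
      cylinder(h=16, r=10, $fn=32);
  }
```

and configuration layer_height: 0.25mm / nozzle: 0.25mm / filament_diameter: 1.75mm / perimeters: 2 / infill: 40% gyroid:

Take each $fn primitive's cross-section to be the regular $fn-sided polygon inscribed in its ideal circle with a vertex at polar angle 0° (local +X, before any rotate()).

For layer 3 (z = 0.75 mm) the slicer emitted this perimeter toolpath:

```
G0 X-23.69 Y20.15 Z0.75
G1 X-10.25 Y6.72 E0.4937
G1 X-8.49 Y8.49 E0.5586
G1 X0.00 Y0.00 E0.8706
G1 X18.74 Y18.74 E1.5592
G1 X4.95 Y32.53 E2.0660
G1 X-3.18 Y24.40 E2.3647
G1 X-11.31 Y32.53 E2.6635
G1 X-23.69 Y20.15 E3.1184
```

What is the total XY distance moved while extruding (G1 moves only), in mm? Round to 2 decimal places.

Sum the Euclidean lengths of each G1 segment: total = 120.01 mm.

120.01 mm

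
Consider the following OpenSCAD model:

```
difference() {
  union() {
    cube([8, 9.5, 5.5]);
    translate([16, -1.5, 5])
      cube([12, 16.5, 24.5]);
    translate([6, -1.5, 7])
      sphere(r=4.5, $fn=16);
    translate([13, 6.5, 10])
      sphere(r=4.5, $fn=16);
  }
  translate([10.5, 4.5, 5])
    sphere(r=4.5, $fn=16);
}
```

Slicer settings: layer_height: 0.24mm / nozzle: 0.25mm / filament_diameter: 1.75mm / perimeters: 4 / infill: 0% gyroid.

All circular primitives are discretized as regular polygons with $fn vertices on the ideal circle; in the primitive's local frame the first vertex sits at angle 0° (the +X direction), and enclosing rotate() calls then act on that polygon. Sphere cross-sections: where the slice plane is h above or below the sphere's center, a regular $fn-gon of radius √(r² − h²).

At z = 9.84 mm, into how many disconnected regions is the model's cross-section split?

At z = 9.84 mm: the cube is not intersected at this z (z outside [0, 5.5]); the cube at (16, -1.5) is present — its section is the full 12×16.5 rectangle; the r=4.5 sphere at (6, -1.5) slices to a regular 16-gon of circumradius 3.491 (√(r²−h²) with h=2.84 from center); the r=4.5 sphere at (13, 6.5) contributes a regular 16-gon of circumradius √(4.5²−0.16²) = 4.497; Taking the union: the regions partially overlap (shared area 6.53 mm²), so overlapping operands fuse into one piece — 2 connected regions; the sphere at (10.5, 4.5) is absent (|z−center|=4.840 > r=4.5); After the difference (first − rest): none of the subtracted shapes is present at this height, so the result so far is unchanged — 2 connected regions. The result has 2 disconnected regions.

2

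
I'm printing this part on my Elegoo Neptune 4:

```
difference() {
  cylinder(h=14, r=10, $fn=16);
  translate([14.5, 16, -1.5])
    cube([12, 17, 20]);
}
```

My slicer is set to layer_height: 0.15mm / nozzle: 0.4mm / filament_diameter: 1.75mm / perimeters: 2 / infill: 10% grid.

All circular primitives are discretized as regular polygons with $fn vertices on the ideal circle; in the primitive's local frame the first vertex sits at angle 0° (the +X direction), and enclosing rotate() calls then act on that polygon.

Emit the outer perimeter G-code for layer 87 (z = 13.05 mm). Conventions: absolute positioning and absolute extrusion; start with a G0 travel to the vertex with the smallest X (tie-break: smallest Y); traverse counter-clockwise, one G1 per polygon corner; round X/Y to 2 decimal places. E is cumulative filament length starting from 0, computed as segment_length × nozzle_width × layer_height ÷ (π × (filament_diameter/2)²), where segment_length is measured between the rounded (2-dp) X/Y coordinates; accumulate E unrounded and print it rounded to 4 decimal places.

G0 X-10.00 Y0.00 Z13.05
G1 X-9.24 Y-3.83 E0.0974
G1 X-7.07 Y-7.07 E0.1947
G1 X-3.83 Y-9.24 E0.2920
G1 X0.00 Y-10.00 E0.3894
G1 X3.83 Y-9.24 E0.4868
G1 X7.07 Y-7.07 E0.5840
G1 X9.24 Y-3.83 E0.6813
G1 X10.00 Y0.00 E0.7787
G1 X9.24 Y3.83 E0.8761
G1 X7.07 Y7.07 E0.9734
G1 X3.83 Y9.24 E1.0707
G1 X0.00 Y10.00 E1.1681
G1 X-3.83 Y9.24 E1.2655
G1 X-7.07 Y7.07 E1.3627
G1 X-9.24 Y3.83 E1.4600
G1 X-10.00 Y0.00 E1.5574

At z = 13.05 mm: the r=10 cylinder contributes a regular 16-gon of circumradius 10; the 12×17 cube at (14.5, 16) contributes its full rectangle; After the difference (first − rest): starting from the r=10 cylinder, the 12×17 cube at (14.5, 16) misses the remaining region (no effect) — 1 connected region. The outline is a single polygon with 16 vertices. Extrusion per mm of travel: 0.4 × 0.15 / (π × 0.875²) = 0.024945. Accumulating E over each segment gives final E = 1.5574.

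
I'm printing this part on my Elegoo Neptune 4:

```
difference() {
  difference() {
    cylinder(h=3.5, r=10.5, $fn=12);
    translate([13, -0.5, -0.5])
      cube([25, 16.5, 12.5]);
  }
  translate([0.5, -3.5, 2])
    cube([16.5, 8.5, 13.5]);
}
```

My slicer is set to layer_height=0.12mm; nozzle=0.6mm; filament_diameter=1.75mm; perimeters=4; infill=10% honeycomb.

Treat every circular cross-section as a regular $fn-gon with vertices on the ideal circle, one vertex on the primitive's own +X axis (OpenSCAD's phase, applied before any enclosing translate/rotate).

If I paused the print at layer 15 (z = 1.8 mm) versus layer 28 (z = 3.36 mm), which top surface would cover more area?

Layer 15 (z = 1.8): the r=10.5 cylinder contributes a regular 12-gon of circumradius 10.5 (area = (12/2)·10.500²·sin(360°/12) = 330.75 mm²); the cube at (13, -0.5) is present — its section is the full 25×16.5 rectangle (area 412.50 mm²); Taking the first minus the rest: starting from the r=10.5 cylinder (330.75 mm²), the 25×16.5 cube at (13, -0.5) misses the remaining region (no effect) — area = 330.75 mm²; the cube at (0.5, -3.5) does not reach this height (z outside [2, 15.5]); After the difference (first − rest): none of the subtracted shapes is present at this height, so the result so far is unchanged — area = 330.75 mm². So its area = 330.75 mm². Layer 28 (z = 3.36): the cylinder: section is a regular 12-gon, circumradius r=10.5 (area = (12/2)·10.500²·sin(360°/12) = 330.75 mm²); the cube at (13, -0.5) is present — its section is the full 25×16.5 rectangle (area 412.50 mm²); Taking the first minus the rest: starting from the r=10.5 cylinder (330.75 mm²), the 25×16.5 cube at (13, -0.5) misses the remaining region (no effect) — area = 330.75 mm²; the cube at (0.5, -3.5) (footprint 16.5×8.5) is included at this height (area 140.25 mm²); After the difference (first − rest): starting from the result so far (330.75 mm²), the 16.5×8.5 cube at (0.5, -3.5) partially overlaps it — only the 80.01 mm² overlap (of its 140.25 mm²) is removed, clipping the outline — area = 250.74 mm². So its area = 250.74 mm². Layer 15 is larger (330.75 vs 250.74 mm²).

layer 15 (z = 1.8 mm)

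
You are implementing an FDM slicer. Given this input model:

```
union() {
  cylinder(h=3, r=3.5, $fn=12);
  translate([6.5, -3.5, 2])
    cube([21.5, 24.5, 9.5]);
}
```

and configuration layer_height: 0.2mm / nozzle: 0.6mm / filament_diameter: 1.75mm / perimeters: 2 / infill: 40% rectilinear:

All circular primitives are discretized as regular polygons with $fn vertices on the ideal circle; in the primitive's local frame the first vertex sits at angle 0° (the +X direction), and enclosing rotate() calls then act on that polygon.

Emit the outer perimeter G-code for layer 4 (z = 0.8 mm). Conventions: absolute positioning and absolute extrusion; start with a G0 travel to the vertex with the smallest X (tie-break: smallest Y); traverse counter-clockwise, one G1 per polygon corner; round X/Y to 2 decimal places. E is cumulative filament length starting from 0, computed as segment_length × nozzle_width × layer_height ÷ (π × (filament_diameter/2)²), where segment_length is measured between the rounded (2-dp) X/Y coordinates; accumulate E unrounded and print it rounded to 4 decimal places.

G0 X-3.50 Y0.00 Z0.80
G1 X-3.03 Y-1.75 E0.0904
G1 X-1.75 Y-3.03 E0.1807
G1 X0.00 Y-3.50 E0.2711
G1 X1.75 Y-3.03 E0.3615
G1 X3.03 Y-1.75 E0.4518
G1 X3.50 Y0.00 E0.5422
G1 X3.03 Y1.75 E0.6326
G1 X1.75 Y3.03 E0.7229
G1 X0.00 Y3.50 E0.8133
G1 X-1.75 Y3.03 E0.9037
G1 X-3.03 Y1.75 E0.9941
G1 X-3.50 Y0.00 E1.0845

At z = 0.8 mm: the r=3.5 cylinder contributes a regular 12-gon of circumradius 3.5; the cube at (6.5, -3.5) is absent (z outside [2, 11.5]); Merging all regions: only the r=3.5 cylinder is present, so the union is just that shape — 1 connected region. The outline is a single polygon with 12 vertices. Extrusion per mm of travel: 0.6 × 0.2 / (π × 0.875²) = 0.049890. Accumulating E over each segment gives final E = 1.0845.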